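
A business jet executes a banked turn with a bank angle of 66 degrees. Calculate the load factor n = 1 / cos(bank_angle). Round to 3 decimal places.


Step 1: Convert 66 degrees to radians = 1.151917
Step 2: cos(66 deg) = 0.406737
Step 3: n = 1 / 0.406737 = 2.459

2.459


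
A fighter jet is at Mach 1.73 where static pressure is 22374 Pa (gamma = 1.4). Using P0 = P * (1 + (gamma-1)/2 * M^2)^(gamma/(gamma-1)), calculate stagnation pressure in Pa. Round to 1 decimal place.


Step 1: (gamma-1)/2 * M^2 = 0.2 * 2.9929 = 0.59858
Step 2: 1 + 0.59858 = 1.59858
Step 3: Exponent gamma/(gamma-1) = 3.5
Step 4: P0 = 22374 * 1.59858^3.5 = 115561.7 Pa

115561.7


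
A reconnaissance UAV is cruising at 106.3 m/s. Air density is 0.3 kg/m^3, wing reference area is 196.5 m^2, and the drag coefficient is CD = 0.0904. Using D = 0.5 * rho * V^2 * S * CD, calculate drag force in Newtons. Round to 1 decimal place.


Step 1: Dynamic pressure q = 0.5 * 0.3 * 106.3^2 = 1694.9535 Pa
Step 2: Drag D = q * S * CD = 1694.9535 * 196.5 * 0.0904
Step 3: D = 30108.5 N

30108.5


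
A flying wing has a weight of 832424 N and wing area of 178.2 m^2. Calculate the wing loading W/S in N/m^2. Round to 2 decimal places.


Step 1: Wing loading = W / S = 832424 / 178.2
Step 2: Wing loading = 4671.29 N/m^2

4671.29


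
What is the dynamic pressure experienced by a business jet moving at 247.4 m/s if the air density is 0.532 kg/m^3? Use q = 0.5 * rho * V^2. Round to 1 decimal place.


Step 1: V^2 = 247.4^2 = 61206.76
Step 2: q = 0.5 * 0.532 * 61206.76
Step 3: q = 16281.0 Pa

16281.0


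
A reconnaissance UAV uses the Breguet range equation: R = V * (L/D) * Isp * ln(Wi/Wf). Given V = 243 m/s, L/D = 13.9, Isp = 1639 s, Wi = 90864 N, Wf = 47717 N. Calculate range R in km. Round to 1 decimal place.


Step 1: Coefficient = V * (L/D) * Isp = 243 * 13.9 * 1639 = 5536050.3 m
Step 2: Wi/Wf = 90864 / 47717 = 1.904227
Step 3: ln(1.904227) = 0.644076
Step 4: R = 5536050.3 * 0.644076 = 3565638.0 m = 3565.6 km

3565.6


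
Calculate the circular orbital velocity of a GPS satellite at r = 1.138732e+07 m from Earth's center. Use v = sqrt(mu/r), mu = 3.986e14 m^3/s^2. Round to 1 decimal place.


Step 1: mu / r = 3.986e14 / 1.138732e+07 = 35003846.3835
Step 2: v = sqrt(35003846.3835) = 5916.4 m/s

5916.4


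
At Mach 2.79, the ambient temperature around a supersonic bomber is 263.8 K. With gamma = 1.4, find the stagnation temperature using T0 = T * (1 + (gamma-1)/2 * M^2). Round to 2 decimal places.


Step 1: (gamma-1)/2 = 0.2
Step 2: M^2 = 7.7841
Step 3: 1 + 0.2 * 7.7841 = 2.55682
Step 4: T0 = 263.8 * 2.55682 = 674.49 K

674.49


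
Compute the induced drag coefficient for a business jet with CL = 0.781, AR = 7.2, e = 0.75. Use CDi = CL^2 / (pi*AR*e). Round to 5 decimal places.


Step 1: CL^2 = 0.781^2 = 0.609961
Step 2: pi * AR * e = 3.14159 * 7.2 * 0.75 = 16.9646
Step 3: CDi = 0.609961 / 16.9646 = 0.03595

0.03595


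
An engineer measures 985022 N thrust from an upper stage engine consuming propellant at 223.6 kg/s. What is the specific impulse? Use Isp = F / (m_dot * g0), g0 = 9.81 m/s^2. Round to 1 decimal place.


Step 1: m_dot * g0 = 223.6 * 9.81 = 2193.52
Step 2: Isp = 985022 / 2193.52 = 449.1 s

449.1


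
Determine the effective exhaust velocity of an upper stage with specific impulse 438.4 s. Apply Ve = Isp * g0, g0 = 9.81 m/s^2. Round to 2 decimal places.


Step 1: Ve = Isp * g0 = 438.4 * 9.81
Step 2: Ve = 4300.70 m/s

4300.70


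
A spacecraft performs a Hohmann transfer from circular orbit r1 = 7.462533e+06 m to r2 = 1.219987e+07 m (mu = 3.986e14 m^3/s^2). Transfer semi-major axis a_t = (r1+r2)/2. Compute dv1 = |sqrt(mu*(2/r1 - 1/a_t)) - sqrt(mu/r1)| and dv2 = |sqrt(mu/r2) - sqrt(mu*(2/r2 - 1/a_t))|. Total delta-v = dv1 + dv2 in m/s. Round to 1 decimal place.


Step 1: Transfer semi-major axis a_t = (7.462533e+06 + 1.219987e+07) / 2 = 9.831202e+06 m
Step 2: v1 (circular at r1) = sqrt(mu/r1) = 7308.45 m/s
Step 3: v_t1 = sqrt(mu*(2/r1 - 1/a_t)) = 8141.41 m/s
Step 4: dv1 = |8141.41 - 7308.45| = 832.96 m/s
Step 5: v2 (circular at r2) = 5715.98 m/s, v_t2 = 4980.02 m/s
Step 6: dv2 = |5715.98 - 4980.02| = 735.97 m/s
Step 7: Total delta-v = 832.96 + 735.97 = 1568.9 m/s

1568.9


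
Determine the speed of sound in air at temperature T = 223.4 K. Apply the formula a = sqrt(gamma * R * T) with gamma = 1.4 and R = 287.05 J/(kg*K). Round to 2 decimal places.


Step 1: gamma * R * T = 1.4 * 287.05 * 223.4 = 89777.758
Step 2: a = sqrt(89777.758) = 299.63 m/s

299.63


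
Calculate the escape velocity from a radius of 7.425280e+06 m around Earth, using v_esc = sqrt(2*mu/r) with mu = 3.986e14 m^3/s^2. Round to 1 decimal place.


Step 1: 2*mu/r = 2 * 3.986e14 / 7.425280e+06 = 107362954.663
Step 2: v_esc = sqrt(107362954.663) = 10361.6 m/s

10361.6


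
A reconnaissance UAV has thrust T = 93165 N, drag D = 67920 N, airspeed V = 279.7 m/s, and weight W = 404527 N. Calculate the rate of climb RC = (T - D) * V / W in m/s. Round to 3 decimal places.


Step 1: Excess thrust = T - D = 93165 - 67920 = 25245 N
Step 2: Excess power = 25245 * 279.7 = 7061026.5 W
Step 3: RC = 7061026.5 / 404527 = 17.455 m/s

17.455


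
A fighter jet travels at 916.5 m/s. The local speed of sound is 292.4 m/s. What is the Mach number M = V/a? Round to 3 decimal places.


Step 1: M = V / a = 916.5 / 292.4
Step 2: M = 3.134

3.134


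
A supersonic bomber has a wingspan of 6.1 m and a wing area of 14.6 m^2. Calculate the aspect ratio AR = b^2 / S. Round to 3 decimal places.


Step 1: b^2 = 6.1^2 = 37.21
Step 2: AR = 37.21 / 14.6 = 2.549

2.549


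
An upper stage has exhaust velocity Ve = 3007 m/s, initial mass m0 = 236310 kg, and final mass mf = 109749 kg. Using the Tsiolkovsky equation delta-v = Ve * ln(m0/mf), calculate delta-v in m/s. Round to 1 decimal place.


Step 1: Mass ratio m0/mf = 236310 / 109749 = 2.153186
Step 2: ln(2.153186) = 0.766949
Step 3: delta-v = 3007 * 0.766949 = 2306.2 m/s

2306.2


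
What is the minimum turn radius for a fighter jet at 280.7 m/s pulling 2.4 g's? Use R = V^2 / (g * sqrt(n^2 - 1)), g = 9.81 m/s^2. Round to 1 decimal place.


Step 1: V^2 = 280.7^2 = 78792.49
Step 2: n^2 - 1 = 2.4^2 - 1 = 4.76
Step 3: sqrt(4.76) = 2.181742
Step 4: R = 78792.49 / (9.81 * 2.181742) = 3681.4 m

3681.4


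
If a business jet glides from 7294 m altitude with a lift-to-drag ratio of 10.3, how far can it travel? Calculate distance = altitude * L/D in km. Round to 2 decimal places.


Step 1: Glide distance = altitude * L/D = 7294 * 10.3 = 75128.2 m
Step 2: Convert to km: 75128.2 / 1000 = 75.13 km

75.13


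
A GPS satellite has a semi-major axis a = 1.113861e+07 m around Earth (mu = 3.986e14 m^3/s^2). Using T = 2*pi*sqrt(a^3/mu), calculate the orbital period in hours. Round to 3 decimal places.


Step 1: a^3 / mu = 1.381952e+21 / 3.986e14 = 3.467015e+06
Step 2: sqrt(3.467015e+06) = 1861.9922 s
Step 3: T = 2*pi * 1861.9922 = 11699.24 s
Step 4: T in hours = 11699.24 / 3600 = 3.250 hours

3.250


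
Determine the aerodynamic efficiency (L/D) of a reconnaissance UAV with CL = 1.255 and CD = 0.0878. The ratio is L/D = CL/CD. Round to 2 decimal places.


Step 1: L/D = CL / CD = 1.255 / 0.0878
Step 2: L/D = 14.29

14.29


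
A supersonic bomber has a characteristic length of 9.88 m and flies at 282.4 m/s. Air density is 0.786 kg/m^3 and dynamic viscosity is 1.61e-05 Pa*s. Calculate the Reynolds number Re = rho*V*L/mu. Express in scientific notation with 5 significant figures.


Step 1: Numerator = rho * V * L = 0.786 * 282.4 * 9.88 = 2193.028032
Step 2: Re = 2193.028032 / 1.61e-05
Step 3: Re = 1.3621e+08

1.3621e+08


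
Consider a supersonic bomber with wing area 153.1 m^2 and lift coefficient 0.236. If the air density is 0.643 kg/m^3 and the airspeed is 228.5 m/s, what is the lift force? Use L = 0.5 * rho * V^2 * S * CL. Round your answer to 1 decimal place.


Step 1: Calculate dynamic pressure q = 0.5 * 0.643 * 228.5^2 = 0.5 * 0.643 * 52212.25 = 16786.2384 Pa
Step 2: Multiply by wing area and lift coefficient: L = 16786.2384 * 153.1 * 0.236
Step 3: L = 2569973.0952 * 0.236 = 606513.7 N

606513.7


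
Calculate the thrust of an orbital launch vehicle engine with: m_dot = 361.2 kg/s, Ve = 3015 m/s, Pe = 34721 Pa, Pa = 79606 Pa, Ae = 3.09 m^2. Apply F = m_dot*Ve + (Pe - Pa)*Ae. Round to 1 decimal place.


Step 1: Momentum thrust = m_dot * Ve = 361.2 * 3015 = 1089018.0 N
Step 2: Pressure thrust = (Pe - Pa) * Ae = (34721 - 79606) * 3.09 = -138694.65 N
Step 3: Total thrust F = 1089018.0 + -138694.65 = 950323.4 N

950323.4


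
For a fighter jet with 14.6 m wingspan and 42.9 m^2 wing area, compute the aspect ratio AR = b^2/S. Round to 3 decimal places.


Step 1: b^2 = 14.6^2 = 213.16
Step 2: AR = 213.16 / 42.9 = 4.969

4.969


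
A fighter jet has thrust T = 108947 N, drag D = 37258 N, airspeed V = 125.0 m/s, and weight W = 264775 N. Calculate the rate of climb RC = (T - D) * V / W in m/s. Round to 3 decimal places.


Step 1: Excess thrust = T - D = 108947 - 37258 = 71689 N
Step 2: Excess power = 71689 * 125.0 = 8961125.0 W
Step 3: RC = 8961125.0 / 264775 = 33.844 m/s

33.844


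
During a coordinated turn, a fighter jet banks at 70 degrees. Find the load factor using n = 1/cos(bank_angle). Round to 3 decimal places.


Step 1: Convert 70 degrees to radians = 1.22173
Step 2: cos(70 deg) = 0.34202
Step 3: n = 1 / 0.34202 = 2.924

2.924


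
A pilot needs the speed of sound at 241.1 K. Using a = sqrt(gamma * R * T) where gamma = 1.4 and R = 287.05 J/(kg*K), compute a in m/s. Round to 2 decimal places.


Step 1: gamma * R * T = 1.4 * 287.05 * 241.1 = 96890.857
Step 2: a = sqrt(96890.857) = 311.27 m/s

311.27


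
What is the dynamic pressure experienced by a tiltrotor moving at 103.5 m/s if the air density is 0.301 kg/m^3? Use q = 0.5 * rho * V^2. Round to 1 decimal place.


Step 1: V^2 = 103.5^2 = 10712.25
Step 2: q = 0.5 * 0.301 * 10712.25
Step 3: q = 1612.2 Pa

1612.2


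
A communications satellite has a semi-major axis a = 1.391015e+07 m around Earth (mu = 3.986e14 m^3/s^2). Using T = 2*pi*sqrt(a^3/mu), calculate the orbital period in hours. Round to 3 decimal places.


Step 1: a^3 / mu = 2.691507e+21 / 3.986e14 = 6.752400e+06
Step 2: sqrt(6.752400e+06) = 2598.538 s
Step 3: T = 2*pi * 2598.538 = 16327.1 s
Step 4: T in hours = 16327.1 / 3600 = 4.535 hours

4.535


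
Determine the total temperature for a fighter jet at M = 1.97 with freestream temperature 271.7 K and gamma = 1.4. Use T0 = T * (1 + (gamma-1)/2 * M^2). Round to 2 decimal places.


Step 1: (gamma-1)/2 = 0.2
Step 2: M^2 = 3.8809
Step 3: 1 + 0.2 * 3.8809 = 1.77618
Step 4: T0 = 271.7 * 1.77618 = 482.59 K

482.59


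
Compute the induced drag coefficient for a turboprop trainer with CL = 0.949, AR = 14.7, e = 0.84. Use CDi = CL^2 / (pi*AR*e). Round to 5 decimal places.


Step 1: CL^2 = 0.949^2 = 0.900601
Step 2: pi * AR * e = 3.14159 * 14.7 * 0.84 = 38.792386
Step 3: CDi = 0.900601 / 38.792386 = 0.02322

0.02322


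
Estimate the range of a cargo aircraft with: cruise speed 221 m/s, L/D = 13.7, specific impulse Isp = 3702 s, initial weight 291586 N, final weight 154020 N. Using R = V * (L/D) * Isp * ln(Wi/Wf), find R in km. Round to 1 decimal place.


Step 1: Coefficient = V * (L/D) * Isp = 221 * 13.7 * 3702 = 11208545.4 m
Step 2: Wi/Wf = 291586 / 154020 = 1.89317
Step 3: ln(1.89317) = 0.638253
Step 4: R = 11208545.4 * 0.638253 = 7153882.4 m = 7153.9 km

7153.9


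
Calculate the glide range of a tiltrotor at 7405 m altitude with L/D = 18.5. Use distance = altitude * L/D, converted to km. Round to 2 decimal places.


Step 1: Glide distance = altitude * L/D = 7405 * 18.5 = 136992.5 m
Step 2: Convert to km: 136992.5 / 1000 = 136.99 km

136.99


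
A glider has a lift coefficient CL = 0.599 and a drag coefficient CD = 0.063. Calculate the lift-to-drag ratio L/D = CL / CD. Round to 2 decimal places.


Step 1: L/D = CL / CD = 0.599 / 0.063
Step 2: L/D = 9.51

9.51


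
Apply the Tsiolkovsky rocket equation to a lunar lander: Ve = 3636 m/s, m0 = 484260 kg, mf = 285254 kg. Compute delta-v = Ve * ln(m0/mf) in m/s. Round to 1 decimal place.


Step 1: Mass ratio m0/mf = 484260 / 285254 = 1.697645
Step 2: ln(1.697645) = 0.529242
Step 3: delta-v = 3636 * 0.529242 = 1924.3 m/s

1924.3


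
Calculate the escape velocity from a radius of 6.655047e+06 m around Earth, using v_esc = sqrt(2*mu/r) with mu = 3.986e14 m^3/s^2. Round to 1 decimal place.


Step 1: 2*mu/r = 2 * 3.986e14 / 6.655047e+06 = 119788785.8643
Step 2: v_esc = sqrt(119788785.8643) = 10944.8 m/s

10944.8


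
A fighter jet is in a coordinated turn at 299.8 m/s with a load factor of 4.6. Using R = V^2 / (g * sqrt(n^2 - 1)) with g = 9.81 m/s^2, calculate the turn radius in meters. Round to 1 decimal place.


Step 1: V^2 = 299.8^2 = 89880.04
Step 2: n^2 - 1 = 4.6^2 - 1 = 20.16
Step 3: sqrt(20.16) = 4.489989
Step 4: R = 89880.04 / (9.81 * 4.489989) = 2040.6 m

2040.6


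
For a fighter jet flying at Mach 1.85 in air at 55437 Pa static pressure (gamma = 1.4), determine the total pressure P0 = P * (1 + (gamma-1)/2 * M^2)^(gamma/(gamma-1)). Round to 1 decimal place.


Step 1: (gamma-1)/2 * M^2 = 0.2 * 3.4225 = 0.6845
Step 2: 1 + 0.6845 = 1.6845
Step 3: Exponent gamma/(gamma-1) = 3.5
Step 4: P0 = 55437 * 1.6845^3.5 = 343912.7 Pa

343912.7


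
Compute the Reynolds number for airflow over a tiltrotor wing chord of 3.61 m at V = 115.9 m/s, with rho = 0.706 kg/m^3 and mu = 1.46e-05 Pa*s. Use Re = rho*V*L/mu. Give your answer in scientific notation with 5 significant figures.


Step 1: Numerator = rho * V * L = 0.706 * 115.9 * 3.61 = 295.389694
Step 2: Re = 295.389694 / 1.46e-05
Step 3: Re = 2.0232e+07

2.0232e+07


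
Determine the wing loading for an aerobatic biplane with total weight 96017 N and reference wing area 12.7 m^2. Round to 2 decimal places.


Step 1: Wing loading = W / S = 96017 / 12.7
Step 2: Wing loading = 7560.39 N/m^2

7560.39


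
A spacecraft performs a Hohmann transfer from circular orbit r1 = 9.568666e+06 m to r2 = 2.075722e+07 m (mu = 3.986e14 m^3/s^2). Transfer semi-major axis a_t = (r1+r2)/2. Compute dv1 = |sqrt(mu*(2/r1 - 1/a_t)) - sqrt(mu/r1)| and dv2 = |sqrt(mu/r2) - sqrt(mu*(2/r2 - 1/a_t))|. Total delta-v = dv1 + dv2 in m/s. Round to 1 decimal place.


Step 1: Transfer semi-major axis a_t = (9.568666e+06 + 2.075722e+07) / 2 = 1.516294e+07 m
Step 2: v1 (circular at r1) = sqrt(mu/r1) = 6454.21 m/s
Step 3: v_t1 = sqrt(mu*(2/r1 - 1/a_t)) = 7551.54 m/s
Step 4: dv1 = |7551.54 - 6454.21| = 1097.34 m/s
Step 5: v2 (circular at r2) = 4382.12 m/s, v_t2 = 3481.11 m/s
Step 6: dv2 = |4382.12 - 3481.11| = 901.01 m/s
Step 7: Total delta-v = 1097.34 + 901.01 = 1998.3 m/s

1998.3


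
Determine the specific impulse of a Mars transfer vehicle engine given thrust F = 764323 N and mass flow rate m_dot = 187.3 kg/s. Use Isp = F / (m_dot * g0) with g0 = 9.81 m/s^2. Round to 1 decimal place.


Step 1: m_dot * g0 = 187.3 * 9.81 = 1837.41
Step 2: Isp = 764323 / 1837.41 = 416.0 s

416.0


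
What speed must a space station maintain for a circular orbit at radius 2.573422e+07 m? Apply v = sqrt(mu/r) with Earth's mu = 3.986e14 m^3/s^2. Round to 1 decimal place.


Step 1: mu / r = 3.986e14 / 2.573422e+07 = 15489103.6138
Step 2: v = sqrt(15489103.6138) = 3935.6 m/s

3935.6


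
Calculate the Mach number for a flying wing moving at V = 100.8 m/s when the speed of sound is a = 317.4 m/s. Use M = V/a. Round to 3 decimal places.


Step 1: M = V / a = 100.8 / 317.4
Step 2: M = 0.318

0.318


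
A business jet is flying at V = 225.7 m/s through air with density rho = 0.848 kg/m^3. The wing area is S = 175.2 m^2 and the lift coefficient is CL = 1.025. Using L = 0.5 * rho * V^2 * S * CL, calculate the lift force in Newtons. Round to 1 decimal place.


Step 1: Calculate dynamic pressure q = 0.5 * 0.848 * 225.7^2 = 0.5 * 0.848 * 50940.49 = 21598.7678 Pa
Step 2: Multiply by wing area and lift coefficient: L = 21598.7678 * 175.2 * 1.025
Step 3: L = 3784104.1116 * 1.025 = 3878706.7 N

3878706.7


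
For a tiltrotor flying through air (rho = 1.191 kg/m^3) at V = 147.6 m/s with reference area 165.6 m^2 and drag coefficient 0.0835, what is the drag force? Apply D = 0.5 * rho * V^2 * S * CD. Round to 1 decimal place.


Step 1: Dynamic pressure q = 0.5 * 1.191 * 147.6^2 = 12973.4201 Pa
Step 2: Drag D = q * S * CD = 12973.4201 * 165.6 * 0.0835
Step 3: D = 179391.3 N

179391.3


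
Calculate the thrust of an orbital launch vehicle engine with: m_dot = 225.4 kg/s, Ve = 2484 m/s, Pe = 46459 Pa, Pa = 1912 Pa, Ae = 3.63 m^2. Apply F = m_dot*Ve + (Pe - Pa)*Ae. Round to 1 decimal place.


Step 1: Momentum thrust = m_dot * Ve = 225.4 * 2484 = 559893.6 N
Step 2: Pressure thrust = (Pe - Pa) * Ae = (46459 - 1912) * 3.63 = 161705.61 N
Step 3: Total thrust F = 559893.6 + 161705.61 = 721599.2 N

721599.2


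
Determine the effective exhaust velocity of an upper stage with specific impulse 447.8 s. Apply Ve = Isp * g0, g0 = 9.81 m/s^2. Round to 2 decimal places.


Step 1: Ve = Isp * g0 = 447.8 * 9.81
Step 2: Ve = 4392.92 m/s

4392.92


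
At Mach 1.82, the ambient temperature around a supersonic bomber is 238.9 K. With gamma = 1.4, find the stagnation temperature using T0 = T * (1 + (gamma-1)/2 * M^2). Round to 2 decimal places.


Step 1: (gamma-1)/2 = 0.2
Step 2: M^2 = 3.3124
Step 3: 1 + 0.2 * 3.3124 = 1.66248
Step 4: T0 = 238.9 * 1.66248 = 397.17 K

397.17


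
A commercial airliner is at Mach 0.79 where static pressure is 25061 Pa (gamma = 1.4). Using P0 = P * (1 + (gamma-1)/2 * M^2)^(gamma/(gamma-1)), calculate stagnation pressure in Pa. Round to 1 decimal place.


Step 1: (gamma-1)/2 * M^2 = 0.2 * 0.6241 = 0.12482
Step 2: 1 + 0.12482 = 1.12482
Step 3: Exponent gamma/(gamma-1) = 3.5
Step 4: P0 = 25061 * 1.12482^3.5 = 37825.9 Pa

37825.9


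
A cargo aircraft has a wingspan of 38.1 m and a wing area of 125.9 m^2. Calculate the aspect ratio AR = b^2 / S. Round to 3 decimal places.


Step 1: b^2 = 38.1^2 = 1451.61
Step 2: AR = 1451.61 / 125.9 = 11.530

11.530


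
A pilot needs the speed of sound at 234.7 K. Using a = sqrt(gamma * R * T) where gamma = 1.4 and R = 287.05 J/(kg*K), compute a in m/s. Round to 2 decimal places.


Step 1: gamma * R * T = 1.4 * 287.05 * 234.7 = 94318.889
Step 2: a = sqrt(94318.889) = 307.11 m/s

307.11


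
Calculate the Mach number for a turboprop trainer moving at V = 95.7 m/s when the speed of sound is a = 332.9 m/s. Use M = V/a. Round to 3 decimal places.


Step 1: M = V / a = 95.7 / 332.9
Step 2: M = 0.287

0.287


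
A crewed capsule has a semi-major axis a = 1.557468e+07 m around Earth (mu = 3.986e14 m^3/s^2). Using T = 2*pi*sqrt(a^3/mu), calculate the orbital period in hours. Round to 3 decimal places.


Step 1: a^3 / mu = 3.777960e+21 / 3.986e14 = 9.478074e+06
Step 2: sqrt(9.478074e+06) = 3078.6481 s
Step 3: T = 2*pi * 3078.6481 = 19343.72 s
Step 4: T in hours = 19343.72 / 3600 = 5.373 hours

5.373


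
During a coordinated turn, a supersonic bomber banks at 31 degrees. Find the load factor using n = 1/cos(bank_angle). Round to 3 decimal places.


Step 1: Convert 31 degrees to radians = 0.541052
Step 2: cos(31 deg) = 0.857167
Step 3: n = 1 / 0.857167 = 1.167

1.167


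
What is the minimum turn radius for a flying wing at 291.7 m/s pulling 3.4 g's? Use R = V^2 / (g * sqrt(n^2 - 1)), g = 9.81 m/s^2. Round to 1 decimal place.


Step 1: V^2 = 291.7^2 = 85088.89
Step 2: n^2 - 1 = 3.4^2 - 1 = 10.56
Step 3: sqrt(10.56) = 3.249615
Step 4: R = 85088.89 / (9.81 * 3.249615) = 2669.1 m

2669.1


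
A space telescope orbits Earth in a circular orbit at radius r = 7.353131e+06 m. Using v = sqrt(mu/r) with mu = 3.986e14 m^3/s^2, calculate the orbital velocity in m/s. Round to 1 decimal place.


Step 1: mu / r = 3.986e14 / 7.353131e+06 = 54208200.5611
Step 2: v = sqrt(54208200.5611) = 7362.6 m/s

7362.6


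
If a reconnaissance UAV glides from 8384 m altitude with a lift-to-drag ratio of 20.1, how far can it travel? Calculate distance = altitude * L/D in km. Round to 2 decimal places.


Step 1: Glide distance = altitude * L/D = 8384 * 20.1 = 168518.4 m
Step 2: Convert to km: 168518.4 / 1000 = 168.52 km

168.52


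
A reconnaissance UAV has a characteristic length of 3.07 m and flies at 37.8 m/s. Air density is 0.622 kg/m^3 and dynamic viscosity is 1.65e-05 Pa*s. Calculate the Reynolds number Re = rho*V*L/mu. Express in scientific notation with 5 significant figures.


Step 1: Numerator = rho * V * L = 0.622 * 37.8 * 3.07 = 72.180612
Step 2: Re = 72.180612 / 1.65e-05
Step 3: Re = 4.3746e+06

4.3746e+06


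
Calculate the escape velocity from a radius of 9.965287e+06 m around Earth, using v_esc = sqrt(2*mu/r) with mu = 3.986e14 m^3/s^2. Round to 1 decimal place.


Step 1: 2*mu/r = 2 * 3.986e14 / 9.965287e+06 = 79997696.0021
Step 2: v_esc = sqrt(79997696.0021) = 8944.1 m/s

8944.1


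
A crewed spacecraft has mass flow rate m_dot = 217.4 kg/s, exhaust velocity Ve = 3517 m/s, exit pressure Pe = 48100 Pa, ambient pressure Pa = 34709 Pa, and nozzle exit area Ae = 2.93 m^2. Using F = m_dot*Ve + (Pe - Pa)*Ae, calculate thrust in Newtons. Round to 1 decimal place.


Step 1: Momentum thrust = m_dot * Ve = 217.4 * 3517 = 764595.8 N
Step 2: Pressure thrust = (Pe - Pa) * Ae = (48100 - 34709) * 2.93 = 39235.63 N
Step 3: Total thrust F = 764595.8 + 39235.63 = 803831.4 N

803831.4


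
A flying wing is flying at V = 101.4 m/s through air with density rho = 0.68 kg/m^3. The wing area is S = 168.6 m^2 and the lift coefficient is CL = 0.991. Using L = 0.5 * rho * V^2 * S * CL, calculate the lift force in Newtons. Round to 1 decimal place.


Step 1: Calculate dynamic pressure q = 0.5 * 0.68 * 101.4^2 = 0.5 * 0.68 * 10281.96 = 3495.8664 Pa
Step 2: Multiply by wing area and lift coefficient: L = 3495.8664 * 168.6 * 0.991
Step 3: L = 589403.075 * 0.991 = 584098.4 N

584098.4


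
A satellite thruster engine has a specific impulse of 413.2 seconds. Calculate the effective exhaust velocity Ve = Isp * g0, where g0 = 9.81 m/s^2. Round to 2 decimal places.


Step 1: Ve = Isp * g0 = 413.2 * 9.81
Step 2: Ve = 4053.49 m/s

4053.49


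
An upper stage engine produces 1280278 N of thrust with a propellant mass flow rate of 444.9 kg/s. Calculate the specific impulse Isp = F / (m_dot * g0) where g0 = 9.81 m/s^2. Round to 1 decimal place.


Step 1: m_dot * g0 = 444.9 * 9.81 = 4364.47
Step 2: Isp = 1280278 / 4364.47 = 293.3 s

293.3


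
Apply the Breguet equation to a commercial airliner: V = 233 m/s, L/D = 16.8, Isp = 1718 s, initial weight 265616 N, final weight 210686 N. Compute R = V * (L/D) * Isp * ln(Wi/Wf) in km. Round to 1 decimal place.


Step 1: Coefficient = V * (L/D) * Isp = 233 * 16.8 * 1718 = 6724939.2 m
Step 2: Wi/Wf = 265616 / 210686 = 1.26072
Step 3: ln(1.26072) = 0.231683
Step 4: R = 6724939.2 * 0.231683 = 1558052.6 m = 1558.1 km

1558.1


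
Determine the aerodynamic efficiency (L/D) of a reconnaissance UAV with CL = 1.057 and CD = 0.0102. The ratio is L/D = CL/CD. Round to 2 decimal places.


Step 1: L/D = CL / CD = 1.057 / 0.0102
Step 2: L/D = 103.63

103.63


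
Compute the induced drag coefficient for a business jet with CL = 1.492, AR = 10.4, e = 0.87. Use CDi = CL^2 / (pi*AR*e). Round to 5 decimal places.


Step 1: CL^2 = 1.492^2 = 2.226064
Step 2: pi * AR * e = 3.14159 * 10.4 * 0.87 = 28.42513
Step 3: CDi = 2.226064 / 28.42513 = 0.07831

0.07831


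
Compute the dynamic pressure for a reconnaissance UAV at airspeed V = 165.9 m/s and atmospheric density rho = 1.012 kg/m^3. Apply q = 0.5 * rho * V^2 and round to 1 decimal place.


Step 1: V^2 = 165.9^2 = 27522.81
Step 2: q = 0.5 * 1.012 * 27522.81
Step 3: q = 13926.5 Pa

13926.5


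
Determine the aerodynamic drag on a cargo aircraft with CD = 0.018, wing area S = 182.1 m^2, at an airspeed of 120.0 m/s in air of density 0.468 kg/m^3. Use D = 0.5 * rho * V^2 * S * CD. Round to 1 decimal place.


Step 1: Dynamic pressure q = 0.5 * 0.468 * 120.0^2 = 3369.6 Pa
Step 2: Drag D = q * S * CD = 3369.6 * 182.1 * 0.018
Step 3: D = 11044.9 N

11044.9


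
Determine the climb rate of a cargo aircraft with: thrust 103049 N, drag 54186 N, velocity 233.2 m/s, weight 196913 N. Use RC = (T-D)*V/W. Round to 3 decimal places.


Step 1: Excess thrust = T - D = 103049 - 54186 = 48863 N
Step 2: Excess power = 48863 * 233.2 = 11394851.6 W
Step 3: RC = 11394851.6 / 196913 = 57.867 m/s

57.867


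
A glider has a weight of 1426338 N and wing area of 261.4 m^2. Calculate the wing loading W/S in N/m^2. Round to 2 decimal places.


Step 1: Wing loading = W / S = 1426338 / 261.4
Step 2: Wing loading = 5456.53 N/m^2

5456.53


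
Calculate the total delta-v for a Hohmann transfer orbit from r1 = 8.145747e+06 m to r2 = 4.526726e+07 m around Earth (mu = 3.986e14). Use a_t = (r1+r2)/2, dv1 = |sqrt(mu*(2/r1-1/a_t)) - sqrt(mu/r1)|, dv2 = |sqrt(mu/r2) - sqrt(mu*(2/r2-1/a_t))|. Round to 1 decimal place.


Step 1: Transfer semi-major axis a_t = (8.145747e+06 + 4.526726e+07) / 2 = 2.670650e+07 m
Step 2: v1 (circular at r1) = sqrt(mu/r1) = 6995.25 m/s
Step 3: v_t1 = sqrt(mu*(2/r1 - 1/a_t)) = 9107.24 m/s
Step 4: dv1 = |9107.24 - 6995.25| = 2111.99 m/s
Step 5: v2 (circular at r2) = 2967.4 m/s, v_t2 = 1638.83 m/s
Step 6: dv2 = |2967.4 - 1638.83| = 1328.57 m/s
Step 7: Total delta-v = 2111.99 + 1328.57 = 3440.6 m/s

3440.6


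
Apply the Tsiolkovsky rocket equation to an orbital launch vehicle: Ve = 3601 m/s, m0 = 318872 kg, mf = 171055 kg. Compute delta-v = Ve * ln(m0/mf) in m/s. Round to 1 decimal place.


Step 1: Mass ratio m0/mf = 318872 / 171055 = 1.864149
Step 2: ln(1.864149) = 0.622805
Step 3: delta-v = 3601 * 0.622805 = 2242.7 m/s

2242.7


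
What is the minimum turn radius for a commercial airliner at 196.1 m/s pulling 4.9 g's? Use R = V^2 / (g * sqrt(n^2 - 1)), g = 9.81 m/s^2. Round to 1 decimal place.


Step 1: V^2 = 196.1^2 = 38455.21
Step 2: n^2 - 1 = 4.9^2 - 1 = 23.01
Step 3: sqrt(23.01) = 4.796874
Step 4: R = 38455.21 / (9.81 * 4.796874) = 817.2 m

817.2


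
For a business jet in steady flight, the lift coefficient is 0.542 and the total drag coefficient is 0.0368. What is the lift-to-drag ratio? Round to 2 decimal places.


Step 1: L/D = CL / CD = 0.542 / 0.0368
Step 2: L/D = 14.73

14.73


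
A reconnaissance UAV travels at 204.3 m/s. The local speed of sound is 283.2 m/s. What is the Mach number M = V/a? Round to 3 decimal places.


Step 1: M = V / a = 204.3 / 283.2
Step 2: M = 0.721

0.721


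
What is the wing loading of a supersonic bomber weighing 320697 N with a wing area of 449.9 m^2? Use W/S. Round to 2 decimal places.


Step 1: Wing loading = W / S = 320697 / 449.9
Step 2: Wing loading = 712.82 N/m^2

712.82


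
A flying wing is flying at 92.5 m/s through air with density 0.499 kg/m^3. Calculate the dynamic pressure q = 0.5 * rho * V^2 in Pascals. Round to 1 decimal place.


Step 1: V^2 = 92.5^2 = 8556.25
Step 2: q = 0.5 * 0.499 * 8556.25
Step 3: q = 2134.8 Pa

2134.8


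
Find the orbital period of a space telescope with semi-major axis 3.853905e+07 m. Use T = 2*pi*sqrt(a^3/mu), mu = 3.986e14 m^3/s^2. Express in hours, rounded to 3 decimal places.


Step 1: a^3 / mu = 5.724045e+22 / 3.986e14 = 1.436037e+08
Step 2: sqrt(1.436037e+08) = 11983.4774 s
Step 3: T = 2*pi * 11983.4774 = 75294.41 s
Step 4: T in hours = 75294.41 / 3600 = 20.915 hours

20.915


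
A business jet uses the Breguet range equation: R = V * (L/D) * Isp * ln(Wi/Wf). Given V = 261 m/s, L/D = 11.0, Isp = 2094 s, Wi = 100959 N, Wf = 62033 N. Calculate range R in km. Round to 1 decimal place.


Step 1: Coefficient = V * (L/D) * Isp = 261 * 11.0 * 2094 = 6011874.0 m
Step 2: Wi/Wf = 100959 / 62033 = 1.627505
Step 3: ln(1.627505) = 0.487048
Step 4: R = 6011874.0 * 0.487048 = 2928071.2 m = 2928.1 km

2928.1


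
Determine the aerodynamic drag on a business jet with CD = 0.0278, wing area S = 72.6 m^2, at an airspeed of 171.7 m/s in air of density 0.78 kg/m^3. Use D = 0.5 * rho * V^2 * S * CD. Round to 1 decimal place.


Step 1: Dynamic pressure q = 0.5 * 0.78 * 171.7^2 = 11497.5471 Pa
Step 2: Drag D = q * S * CD = 11497.5471 * 72.6 * 0.0278
Step 3: D = 23205.3 N

23205.3


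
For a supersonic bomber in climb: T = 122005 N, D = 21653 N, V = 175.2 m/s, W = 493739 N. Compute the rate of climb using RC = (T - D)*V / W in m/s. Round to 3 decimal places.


Step 1: Excess thrust = T - D = 122005 - 21653 = 100352 N
Step 2: Excess power = 100352 * 175.2 = 17581670.4 W
Step 3: RC = 17581670.4 / 493739 = 35.609 m/s

35.609


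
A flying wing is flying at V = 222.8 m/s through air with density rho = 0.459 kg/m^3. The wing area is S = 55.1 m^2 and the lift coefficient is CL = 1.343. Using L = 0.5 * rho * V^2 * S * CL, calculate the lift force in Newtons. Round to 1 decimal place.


Step 1: Calculate dynamic pressure q = 0.5 * 0.459 * 222.8^2 = 0.5 * 0.459 * 49639.84 = 11392.3433 Pa
Step 2: Multiply by wing area and lift coefficient: L = 11392.3433 * 55.1 * 1.343
Step 3: L = 627718.1147 * 1.343 = 843025.4 N

843025.4


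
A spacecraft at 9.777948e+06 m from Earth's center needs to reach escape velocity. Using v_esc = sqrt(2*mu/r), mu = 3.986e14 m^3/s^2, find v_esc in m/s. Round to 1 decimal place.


Step 1: 2*mu/r = 2 * 3.986e14 / 9.777948e+06 = 81530398.8117
Step 2: v_esc = sqrt(81530398.8117) = 9029.4 m/s

9029.4


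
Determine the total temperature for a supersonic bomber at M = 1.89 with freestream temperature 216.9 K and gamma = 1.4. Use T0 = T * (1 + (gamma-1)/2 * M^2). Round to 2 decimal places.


Step 1: (gamma-1)/2 = 0.2
Step 2: M^2 = 3.5721
Step 3: 1 + 0.2 * 3.5721 = 1.71442
Step 4: T0 = 216.9 * 1.71442 = 371.86 K

371.86


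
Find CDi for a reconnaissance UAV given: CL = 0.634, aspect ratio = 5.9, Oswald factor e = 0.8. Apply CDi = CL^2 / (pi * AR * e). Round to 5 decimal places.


Step 1: CL^2 = 0.634^2 = 0.401956
Step 2: pi * AR * e = 3.14159 * 5.9 * 0.8 = 14.828317
Step 3: CDi = 0.401956 / 14.828317 = 0.02711

0.02711


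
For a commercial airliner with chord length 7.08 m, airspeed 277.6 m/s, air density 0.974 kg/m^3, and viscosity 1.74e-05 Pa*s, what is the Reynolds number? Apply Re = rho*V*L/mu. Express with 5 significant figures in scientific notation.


Step 1: Numerator = rho * V * L = 0.974 * 277.6 * 7.08 = 1914.307392
Step 2: Re = 1914.307392 / 1.74e-05
Step 3: Re = 1.1002e+08

1.1002e+08


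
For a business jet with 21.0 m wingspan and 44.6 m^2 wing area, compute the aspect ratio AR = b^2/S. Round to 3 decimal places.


Step 1: b^2 = 21.0^2 = 441.0
Step 2: AR = 441.0 / 44.6 = 9.888

9.888


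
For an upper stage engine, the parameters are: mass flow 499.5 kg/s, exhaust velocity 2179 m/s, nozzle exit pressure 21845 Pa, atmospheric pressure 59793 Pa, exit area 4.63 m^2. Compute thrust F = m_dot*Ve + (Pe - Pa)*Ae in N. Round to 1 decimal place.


Step 1: Momentum thrust = m_dot * Ve = 499.5 * 2179 = 1088410.5 N
Step 2: Pressure thrust = (Pe - Pa) * Ae = (21845 - 59793) * 4.63 = -175699.24 N
Step 3: Total thrust F = 1088410.5 + -175699.24 = 912711.3 N

912711.3


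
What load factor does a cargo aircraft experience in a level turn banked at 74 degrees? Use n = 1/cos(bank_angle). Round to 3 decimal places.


Step 1: Convert 74 degrees to radians = 1.291544
Step 2: cos(74 deg) = 0.275637
Step 3: n = 1 / 0.275637 = 3.628

3.628


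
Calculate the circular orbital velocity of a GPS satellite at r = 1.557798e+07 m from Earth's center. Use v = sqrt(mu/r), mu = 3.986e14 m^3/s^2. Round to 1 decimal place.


Step 1: mu / r = 3.986e14 / 1.557798e+07 = 25587399.65
Step 2: v = sqrt(25587399.65) = 5058.4 m/s

5058.4


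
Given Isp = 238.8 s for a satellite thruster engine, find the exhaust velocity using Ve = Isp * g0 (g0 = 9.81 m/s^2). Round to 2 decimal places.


Step 1: Ve = Isp * g0 = 238.8 * 9.81
Step 2: Ve = 2342.63 m/s

2342.63


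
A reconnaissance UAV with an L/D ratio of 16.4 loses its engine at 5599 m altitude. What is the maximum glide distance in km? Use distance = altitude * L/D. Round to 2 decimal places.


Step 1: Glide distance = altitude * L/D = 5599 * 16.4 = 91823.6 m
Step 2: Convert to km: 91823.6 / 1000 = 91.82 km

91.82


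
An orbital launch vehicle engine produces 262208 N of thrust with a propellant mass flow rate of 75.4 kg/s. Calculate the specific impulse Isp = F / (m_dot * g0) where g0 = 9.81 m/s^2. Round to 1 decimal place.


Step 1: m_dot * g0 = 75.4 * 9.81 = 739.67
Step 2: Isp = 262208 / 739.67 = 354.5 s

354.5


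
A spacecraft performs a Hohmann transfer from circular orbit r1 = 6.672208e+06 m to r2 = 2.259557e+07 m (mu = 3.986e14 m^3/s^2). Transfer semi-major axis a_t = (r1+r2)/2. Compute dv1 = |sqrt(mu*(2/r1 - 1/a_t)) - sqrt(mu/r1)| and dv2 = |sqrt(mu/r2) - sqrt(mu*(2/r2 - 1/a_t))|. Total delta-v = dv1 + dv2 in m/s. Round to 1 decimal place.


Step 1: Transfer semi-major axis a_t = (6.672208e+06 + 2.259557e+07) / 2 = 1.463389e+07 m
Step 2: v1 (circular at r1) = sqrt(mu/r1) = 7729.19 m/s
Step 3: v_t1 = sqrt(mu*(2/r1 - 1/a_t)) = 9604.3 m/s
Step 4: dv1 = |9604.3 - 7729.19| = 1875.11 m/s
Step 5: v2 (circular at r2) = 4200.07 m/s, v_t2 = 2836.04 m/s
Step 6: dv2 = |4200.07 - 2836.04| = 1364.04 m/s
Step 7: Total delta-v = 1875.11 + 1364.04 = 3239.1 m/s

3239.1


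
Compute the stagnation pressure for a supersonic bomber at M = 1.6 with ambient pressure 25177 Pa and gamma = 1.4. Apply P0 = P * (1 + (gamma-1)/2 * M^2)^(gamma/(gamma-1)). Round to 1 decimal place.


Step 1: (gamma-1)/2 * M^2 = 0.2 * 2.56 = 0.512
Step 2: 1 + 0.512 = 1.512
Step 3: Exponent gamma/(gamma-1) = 3.5
Step 4: P0 = 25177 * 1.512^3.5 = 107012.7 Pa

107012.7


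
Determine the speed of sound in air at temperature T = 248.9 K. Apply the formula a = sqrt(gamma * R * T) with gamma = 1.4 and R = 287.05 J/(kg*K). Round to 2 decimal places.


Step 1: gamma * R * T = 1.4 * 287.05 * 248.9 = 100025.443
Step 2: a = sqrt(100025.443) = 316.27 m/s

316.27


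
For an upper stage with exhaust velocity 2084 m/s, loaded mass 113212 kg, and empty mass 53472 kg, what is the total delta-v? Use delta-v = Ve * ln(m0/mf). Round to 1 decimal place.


Step 1: Mass ratio m0/mf = 113212 / 53472 = 2.11722
Step 2: ln(2.11722) = 0.750104
Step 3: delta-v = 2084 * 0.750104 = 1563.2 m/s

1563.2


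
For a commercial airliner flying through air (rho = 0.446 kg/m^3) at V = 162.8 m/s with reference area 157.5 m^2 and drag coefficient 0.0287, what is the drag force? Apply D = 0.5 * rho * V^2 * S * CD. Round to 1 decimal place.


Step 1: Dynamic pressure q = 0.5 * 0.446 * 162.8^2 = 5910.3563 Pa
Step 2: Drag D = q * S * CD = 5910.3563 * 157.5 * 0.0287
Step 3: D = 26716.3 N

26716.3


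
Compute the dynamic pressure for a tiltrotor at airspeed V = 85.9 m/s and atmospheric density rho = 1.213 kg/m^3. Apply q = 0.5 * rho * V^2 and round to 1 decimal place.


Step 1: V^2 = 85.9^2 = 7378.81
Step 2: q = 0.5 * 1.213 * 7378.81
Step 3: q = 4475.2 Pa

4475.2


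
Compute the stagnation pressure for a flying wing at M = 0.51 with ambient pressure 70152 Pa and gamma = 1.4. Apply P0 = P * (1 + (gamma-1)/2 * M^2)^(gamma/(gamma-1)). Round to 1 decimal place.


Step 1: (gamma-1)/2 * M^2 = 0.2 * 0.2601 = 0.05202
Step 2: 1 + 0.05202 = 1.05202
Step 3: Exponent gamma/(gamma-1) = 3.5
Step 4: P0 = 70152 * 1.05202^3.5 = 83776.9 Pa

83776.9


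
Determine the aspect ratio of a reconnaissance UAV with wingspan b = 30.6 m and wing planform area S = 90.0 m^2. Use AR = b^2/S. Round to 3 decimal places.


Step 1: b^2 = 30.6^2 = 936.36
Step 2: AR = 936.36 / 90.0 = 10.404

10.404


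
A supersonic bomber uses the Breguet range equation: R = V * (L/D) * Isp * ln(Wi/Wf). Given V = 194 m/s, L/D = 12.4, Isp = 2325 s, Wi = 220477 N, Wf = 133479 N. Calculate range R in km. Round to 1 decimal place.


Step 1: Coefficient = V * (L/D) * Isp = 194 * 12.4 * 2325 = 5593020.0 m
Step 2: Wi/Wf = 220477 / 133479 = 1.651773
Step 3: ln(1.651773) = 0.501849
Step 4: R = 5593020.0 * 0.501849 = 2806852.7 m = 2806.9 km

2806.9


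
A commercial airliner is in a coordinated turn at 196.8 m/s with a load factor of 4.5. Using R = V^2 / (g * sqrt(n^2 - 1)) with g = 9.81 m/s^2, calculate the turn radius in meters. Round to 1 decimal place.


Step 1: V^2 = 196.8^2 = 38730.24
Step 2: n^2 - 1 = 4.5^2 - 1 = 19.25
Step 3: sqrt(19.25) = 4.387482
Step 4: R = 38730.24 / (9.81 * 4.387482) = 899.8 m

899.8


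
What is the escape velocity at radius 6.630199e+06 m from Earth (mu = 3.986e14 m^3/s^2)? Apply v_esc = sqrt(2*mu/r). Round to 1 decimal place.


Step 1: 2*mu/r = 2 * 3.986e14 / 6.630199e+06 = 120237718.3551
Step 2: v_esc = sqrt(120237718.3551) = 10965.3 m/s

10965.3


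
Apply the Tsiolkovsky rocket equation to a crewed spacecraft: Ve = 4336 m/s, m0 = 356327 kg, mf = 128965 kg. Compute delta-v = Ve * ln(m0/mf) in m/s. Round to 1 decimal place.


Step 1: Mass ratio m0/mf = 356327 / 128965 = 2.762974
Step 2: ln(2.762974) = 1.016308
Step 3: delta-v = 4336 * 1.016308 = 4406.7 m/s

4406.7


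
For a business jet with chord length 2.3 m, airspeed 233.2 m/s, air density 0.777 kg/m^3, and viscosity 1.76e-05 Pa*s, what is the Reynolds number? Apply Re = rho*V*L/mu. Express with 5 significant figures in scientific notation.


Step 1: Numerator = rho * V * L = 0.777 * 233.2 * 2.3 = 416.75172
Step 2: Re = 416.75172 / 1.76e-05
Step 3: Re = 2.3679e+07

2.3679e+07


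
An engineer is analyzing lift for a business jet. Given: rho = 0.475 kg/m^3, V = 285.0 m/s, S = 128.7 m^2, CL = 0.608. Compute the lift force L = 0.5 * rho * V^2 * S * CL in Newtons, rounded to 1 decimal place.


Step 1: Calculate dynamic pressure q = 0.5 * 0.475 * 285.0^2 = 0.5 * 0.475 * 81225.0 = 19290.9375 Pa
Step 2: Multiply by wing area and lift coefficient: L = 19290.9375 * 128.7 * 0.608
Step 3: L = 2482743.6562 * 0.608 = 1509508.1 N

1509508.1


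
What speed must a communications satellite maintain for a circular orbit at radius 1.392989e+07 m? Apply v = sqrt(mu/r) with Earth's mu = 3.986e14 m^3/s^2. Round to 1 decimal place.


Step 1: mu / r = 3.986e14 / 1.392989e+07 = 28614727.0366
Step 2: v = sqrt(28614727.0366) = 5349.3 m/s

5349.3


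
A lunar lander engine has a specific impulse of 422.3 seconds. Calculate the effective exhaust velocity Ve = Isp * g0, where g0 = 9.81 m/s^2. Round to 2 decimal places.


Step 1: Ve = Isp * g0 = 422.3 * 9.81
Step 2: Ve = 4142.76 m/s

4142.76


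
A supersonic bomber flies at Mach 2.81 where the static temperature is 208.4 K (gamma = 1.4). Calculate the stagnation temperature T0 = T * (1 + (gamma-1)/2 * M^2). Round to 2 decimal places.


Step 1: (gamma-1)/2 = 0.2
Step 2: M^2 = 7.8961
Step 3: 1 + 0.2 * 7.8961 = 2.57922
Step 4: T0 = 208.4 * 2.57922 = 537.51 K

537.51


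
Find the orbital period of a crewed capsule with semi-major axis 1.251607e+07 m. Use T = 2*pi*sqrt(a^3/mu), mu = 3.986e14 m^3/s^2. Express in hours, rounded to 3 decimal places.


Step 1: a^3 / mu = 1.960668e+21 / 3.986e14 = 4.918885e+06
Step 2: sqrt(4.918885e+06) = 2217.8559 s
Step 3: T = 2*pi * 2217.8559 = 13935.2 s
Step 4: T in hours = 13935.2 / 3600 = 3.871 hours

3.871


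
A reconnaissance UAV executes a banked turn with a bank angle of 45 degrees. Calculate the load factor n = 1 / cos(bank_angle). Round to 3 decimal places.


Step 1: Convert 45 degrees to radians = 0.785398
Step 2: cos(45 deg) = 0.707107
Step 3: n = 1 / 0.707107 = 1.414

1.414


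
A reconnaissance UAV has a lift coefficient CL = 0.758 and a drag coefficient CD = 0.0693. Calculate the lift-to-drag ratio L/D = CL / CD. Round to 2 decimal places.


Step 1: L/D = CL / CD = 0.758 / 0.0693
Step 2: L/D = 10.94

10.94


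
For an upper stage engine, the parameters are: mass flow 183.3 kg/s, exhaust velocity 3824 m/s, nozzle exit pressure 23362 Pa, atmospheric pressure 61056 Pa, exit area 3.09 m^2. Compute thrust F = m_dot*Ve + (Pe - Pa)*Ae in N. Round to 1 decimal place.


Step 1: Momentum thrust = m_dot * Ve = 183.3 * 3824 = 700939.2 N
Step 2: Pressure thrust = (Pe - Pa) * Ae = (23362 - 61056) * 3.09 = -116474.46 N
Step 3: Total thrust F = 700939.2 + -116474.46 = 584464.7 N

584464.7
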